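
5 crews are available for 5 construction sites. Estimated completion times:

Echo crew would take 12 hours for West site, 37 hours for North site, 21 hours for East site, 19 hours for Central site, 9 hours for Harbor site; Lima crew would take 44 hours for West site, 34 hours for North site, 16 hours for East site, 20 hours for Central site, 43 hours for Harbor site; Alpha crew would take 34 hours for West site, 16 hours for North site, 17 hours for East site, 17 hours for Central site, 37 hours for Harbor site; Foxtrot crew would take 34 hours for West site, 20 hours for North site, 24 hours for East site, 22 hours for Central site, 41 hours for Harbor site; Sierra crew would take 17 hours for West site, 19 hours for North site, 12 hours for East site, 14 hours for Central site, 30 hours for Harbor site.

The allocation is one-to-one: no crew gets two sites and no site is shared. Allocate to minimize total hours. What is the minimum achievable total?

Optimal: Echo crew→Harbor site (9 hours), Lima crew→East site (16 hours), Alpha crew→Central site (17 hours), Foxtrot crew→North site (20 hours), Sierra crew→West site (17 hours) — total 9+16+17+20+17 = 79 hours.
Next-best assignment: Echo crew→Harbor site, Lima crew→East site, Alpha crew→North site, Foxtrot crew→Central site, Sierra crew→West site = 80 hours.
Swapping Sierra crew↔Foxtrot crew (Sierra crew→North site 19 hours, Foxtrot crew→West site 34 hours) adds 16.

Min total: 79 hours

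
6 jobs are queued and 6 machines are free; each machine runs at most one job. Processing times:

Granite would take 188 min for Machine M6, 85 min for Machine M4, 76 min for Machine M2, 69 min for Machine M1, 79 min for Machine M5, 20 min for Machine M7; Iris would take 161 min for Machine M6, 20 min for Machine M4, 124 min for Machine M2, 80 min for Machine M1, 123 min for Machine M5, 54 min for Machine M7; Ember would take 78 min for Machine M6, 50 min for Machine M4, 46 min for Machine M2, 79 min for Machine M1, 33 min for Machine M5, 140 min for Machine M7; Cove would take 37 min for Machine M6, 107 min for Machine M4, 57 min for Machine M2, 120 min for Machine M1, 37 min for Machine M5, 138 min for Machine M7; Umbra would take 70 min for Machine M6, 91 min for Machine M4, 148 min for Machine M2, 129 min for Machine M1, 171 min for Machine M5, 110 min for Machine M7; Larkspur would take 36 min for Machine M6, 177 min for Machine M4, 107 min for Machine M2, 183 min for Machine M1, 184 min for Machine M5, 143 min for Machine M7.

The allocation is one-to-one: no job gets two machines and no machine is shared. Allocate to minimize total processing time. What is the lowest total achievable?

Min total: 288 min

Optimal: Granite→Machine M7 (20 min), Iris→Machine M4 (20 min), Ember→Machine M2 (46 min), Cove→Machine M5 (37 min), Umbra→Machine M1 (129 min), Larkspur→Machine M6 (36 min) — total 20+20+46+37+129+36 = 288 min.
Min-entry greedy (repeatedly take the single cheapest remaining cell) gives 295 min, worse by 7.
Swapping Larkspur↔Iris (Larkspur→Machine M4 177 min, Iris→Machine M6 161 min) adds 282.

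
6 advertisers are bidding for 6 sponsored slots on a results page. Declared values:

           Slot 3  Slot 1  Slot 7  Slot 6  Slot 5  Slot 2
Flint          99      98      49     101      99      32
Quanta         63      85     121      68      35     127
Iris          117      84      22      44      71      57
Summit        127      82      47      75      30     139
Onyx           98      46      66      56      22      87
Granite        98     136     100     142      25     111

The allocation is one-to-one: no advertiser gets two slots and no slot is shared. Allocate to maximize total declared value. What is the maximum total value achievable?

Maximum total: $683

Optimal: Flint→Slot 5 ($99), Quanta→Slot 7 ($121), Iris→Slot 1 ($84), Summit→Slot 2 ($139), Onyx→Slot 3 ($98), Granite→Slot 6 ($142) — total 99+121+84+139+98+142 = $683.
Max-entry greedy (repeatedly take the single best remaining cell) gives $664, worse by 19.
No other one-to-one assignment exceeds $683.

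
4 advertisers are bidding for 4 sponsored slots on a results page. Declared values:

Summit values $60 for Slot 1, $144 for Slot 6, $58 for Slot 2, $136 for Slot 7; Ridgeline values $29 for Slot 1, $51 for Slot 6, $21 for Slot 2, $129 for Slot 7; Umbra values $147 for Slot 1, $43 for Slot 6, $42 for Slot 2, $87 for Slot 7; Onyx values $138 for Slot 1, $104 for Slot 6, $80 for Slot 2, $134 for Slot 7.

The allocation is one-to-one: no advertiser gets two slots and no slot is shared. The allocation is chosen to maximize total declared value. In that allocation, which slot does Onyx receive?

Onyx receives Slot 2.

Optimal: Summit→Slot 6 ($144), Ridgeline→Slot 7 ($129), Umbra→Slot 1 ($147), Onyx→Slot 2 ($80) — total 144+129+147+80 = $500.
Max-entry greedy (repeatedly take the single best remaining cell) gives $446, worse by 54.
Onyx's own top slot is Slot 1 ($138), but forcing Onyx→Slot 1 and reassigning the rest optimally gives only $453 — worse by 47.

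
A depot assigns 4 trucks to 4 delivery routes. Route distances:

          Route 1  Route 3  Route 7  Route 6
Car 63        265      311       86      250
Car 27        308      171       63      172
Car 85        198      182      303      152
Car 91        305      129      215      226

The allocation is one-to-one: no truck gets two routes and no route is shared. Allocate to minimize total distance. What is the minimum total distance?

Optimal: Car 63→Route 7 (86 km), Car 27→Route 6 (172 km), Car 85→Route 1 (198 km), Car 91→Route 3 (129 km) — total 86+172+198+129 = 585 km.
Row-greedy (each truck in turn takes its cheapest remaining route) gives 714 km, worse by 129.
Next-best assignment: Car 63→Route 1, Car 27→Route 7, Car 85→Route 6, Car 91→Route 3 = 609 km.
No other one-to-one assignment undercuts 585 km.

Minimum total: 585 km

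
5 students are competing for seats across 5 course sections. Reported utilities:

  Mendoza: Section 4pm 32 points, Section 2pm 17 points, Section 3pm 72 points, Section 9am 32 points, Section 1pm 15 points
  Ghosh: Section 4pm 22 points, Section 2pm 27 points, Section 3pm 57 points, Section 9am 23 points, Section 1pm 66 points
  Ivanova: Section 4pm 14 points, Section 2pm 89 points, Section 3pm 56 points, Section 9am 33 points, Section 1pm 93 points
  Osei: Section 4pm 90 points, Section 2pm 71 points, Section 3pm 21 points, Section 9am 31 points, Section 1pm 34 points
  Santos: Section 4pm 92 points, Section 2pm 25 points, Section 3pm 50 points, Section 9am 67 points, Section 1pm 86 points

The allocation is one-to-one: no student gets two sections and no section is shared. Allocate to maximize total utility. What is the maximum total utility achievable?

Optimal: Mendoza→Section 3pm (72 points), Ghosh→Section 1pm (66 points), Ivanova→Section 2pm (89 points), Osei→Section 4pm (90 points), Santos→Section 9am (67 points) — total 72+66+89+90+67 = 384 points.
Column-greedy (each section in turn goes to its best remaining student) gives 350 points, worse by 34.
Next-best assignment: Mendoza→Section 3pm, Ghosh→Section 9am, Ivanova→Section 2pm, Osei→Section 4pm, Santos→Section 1pm = 360 points.
Checked against all permutations: 384 points is optimal.

Maximum total: 384 points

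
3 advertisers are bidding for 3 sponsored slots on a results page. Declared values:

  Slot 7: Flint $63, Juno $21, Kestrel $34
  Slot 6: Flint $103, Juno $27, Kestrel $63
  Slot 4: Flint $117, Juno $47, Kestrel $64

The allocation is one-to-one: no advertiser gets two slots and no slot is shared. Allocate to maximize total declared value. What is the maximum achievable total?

Optimal: Flint→Slot 4 ($117), Juno→Slot 7 ($21), Kestrel→Slot 6 ($63) — total 117+21+63 = $201.
Row-greedy (each advertiser in turn takes its best remaining slot) gives $178, worse by 23.

Max total: $201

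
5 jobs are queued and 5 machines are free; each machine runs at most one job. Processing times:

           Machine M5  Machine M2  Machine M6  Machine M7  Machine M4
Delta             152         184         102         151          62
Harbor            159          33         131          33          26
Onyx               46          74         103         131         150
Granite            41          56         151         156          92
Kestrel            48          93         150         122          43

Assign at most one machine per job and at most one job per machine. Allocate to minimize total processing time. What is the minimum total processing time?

Optimal: Delta→Machine M6 (102 min), Harbor→Machine M7 (33 min), Onyx→Machine M5 (46 min), Granite→Machine M2 (56 min), Kestrel→Machine M4 (43 min) — total 102+33+46+56+43 = 280 min.
Min-entry greedy (repeatedly take the single cheapest remaining cell) gives 365 min, worse by 85.
Next-best assignment: Delta→Machine M6, Harbor→Machine M7, Onyx→Machine M2, Granite→Machine M5, Kestrel→Machine M4 = 293 min.
Swapping Delta↔Kestrel (Delta→Machine M4 62 min, Kestrel→Machine M6 150 min) adds 67.

Min total: 280 min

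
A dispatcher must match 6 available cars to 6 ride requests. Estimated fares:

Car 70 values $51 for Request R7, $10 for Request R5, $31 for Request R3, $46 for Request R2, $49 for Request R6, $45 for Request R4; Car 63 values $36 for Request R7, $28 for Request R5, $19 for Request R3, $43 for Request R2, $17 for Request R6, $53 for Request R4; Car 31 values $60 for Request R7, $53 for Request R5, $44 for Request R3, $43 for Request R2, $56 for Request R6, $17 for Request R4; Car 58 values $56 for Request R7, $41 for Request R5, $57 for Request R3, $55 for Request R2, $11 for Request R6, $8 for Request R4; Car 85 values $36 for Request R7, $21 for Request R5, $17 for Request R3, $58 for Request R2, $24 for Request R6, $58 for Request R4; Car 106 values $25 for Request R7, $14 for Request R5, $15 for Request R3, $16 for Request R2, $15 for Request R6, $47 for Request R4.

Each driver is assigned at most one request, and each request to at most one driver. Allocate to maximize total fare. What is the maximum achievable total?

Maximum total: $300

Optimal: Car 70→Request R6 ($49), Car 63→Request R7 ($36), Car 31→Request R5 ($53), Car 58→Request R3 ($57), Car 85→Request R2 ($58), Car 106→Request R4 ($47) — total 49+36+53+57+58+47 = $300.
Row-greedy (each driver in turn takes its best remaining request) gives $289, worse by 11.
Checked against all permutations: $300 is optimal.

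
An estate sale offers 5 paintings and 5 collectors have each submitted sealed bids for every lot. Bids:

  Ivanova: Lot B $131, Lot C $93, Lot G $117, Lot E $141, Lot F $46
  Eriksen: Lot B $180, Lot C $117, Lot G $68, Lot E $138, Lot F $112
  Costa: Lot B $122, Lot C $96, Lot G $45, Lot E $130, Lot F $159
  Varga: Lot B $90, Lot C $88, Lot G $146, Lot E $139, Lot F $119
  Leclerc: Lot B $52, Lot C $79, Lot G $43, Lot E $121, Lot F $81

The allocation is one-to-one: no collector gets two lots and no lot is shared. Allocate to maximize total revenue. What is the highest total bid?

Maximum total: $705

Treat this as an assignment problem: match each collector to one lot.
Optimal: Ivanova→Lot E ($141), Eriksen→Lot B ($180), Costa→Lot F ($159), Varga→Lot G ($146), Leclerc→Lot C ($79) — total 141+180+159+146+79 = $705.
Column-greedy (each lot in turn goes to its best remaining collector) gives $644, worse by 61.
Next-best assignment: Ivanova→Lot C, Eriksen→Lot B, Costa→Lot F, Varga→Lot G, Leclerc→Lot E = $699.
Every other assignment is strictly worse.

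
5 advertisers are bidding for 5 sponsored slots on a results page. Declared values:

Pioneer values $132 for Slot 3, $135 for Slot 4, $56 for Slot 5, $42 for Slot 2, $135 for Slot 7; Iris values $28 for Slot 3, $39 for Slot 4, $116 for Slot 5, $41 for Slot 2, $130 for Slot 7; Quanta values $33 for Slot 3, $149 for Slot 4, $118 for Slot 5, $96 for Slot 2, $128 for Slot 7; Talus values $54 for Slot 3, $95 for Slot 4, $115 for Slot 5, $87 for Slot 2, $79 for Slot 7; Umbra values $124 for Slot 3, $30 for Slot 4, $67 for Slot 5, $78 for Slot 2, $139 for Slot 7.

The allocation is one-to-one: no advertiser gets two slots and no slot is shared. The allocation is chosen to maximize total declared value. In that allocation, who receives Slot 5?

Optimal: Pioneer→Slot 3 ($132), Iris→Slot 5 ($116), Quanta→Slot 4 ($149), Talus→Slot 2 ($87), Umbra→Slot 7 ($139) — total 132+116+149+87+139 = $623.
Iris's own top slot is Slot 7 ($130), but forcing Iris→Slot 7 and reassigning the rest optimally gives only $604 — worse by 19.

Iris receives Slot 5.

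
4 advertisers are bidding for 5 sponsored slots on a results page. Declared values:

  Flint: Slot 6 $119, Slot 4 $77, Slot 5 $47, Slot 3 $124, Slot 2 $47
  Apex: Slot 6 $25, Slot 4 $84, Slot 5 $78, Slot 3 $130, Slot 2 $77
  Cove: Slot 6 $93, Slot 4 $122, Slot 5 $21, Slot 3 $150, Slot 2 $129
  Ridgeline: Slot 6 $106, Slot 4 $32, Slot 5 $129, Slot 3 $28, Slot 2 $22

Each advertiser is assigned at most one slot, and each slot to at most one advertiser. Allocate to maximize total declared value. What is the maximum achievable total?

Maximum total: $507

This is the linear assignment problem.
Optimal: Flint→Slot 6 ($119), Apex→Slot 3 ($130), Cove→Slot 2 ($129), Ridgeline→Slot 5 ($129) — total 119+130+129+129 = $507.
Max-entry greedy (repeatedly take the single best remaining cell) gives $482, worse by 25.
Every other assignment is strictly worse.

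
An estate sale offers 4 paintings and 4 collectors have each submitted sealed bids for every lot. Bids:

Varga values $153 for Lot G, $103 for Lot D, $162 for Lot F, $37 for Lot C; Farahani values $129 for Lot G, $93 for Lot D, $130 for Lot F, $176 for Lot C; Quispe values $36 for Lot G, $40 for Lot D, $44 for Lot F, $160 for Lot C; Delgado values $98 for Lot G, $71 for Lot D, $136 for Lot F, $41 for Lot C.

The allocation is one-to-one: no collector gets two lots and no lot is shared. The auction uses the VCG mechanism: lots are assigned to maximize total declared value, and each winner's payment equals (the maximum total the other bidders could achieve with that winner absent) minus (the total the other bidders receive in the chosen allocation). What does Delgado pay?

Efficient allocation: Varga→Lot G ($153), Farahani→Lot D ($93), Quispe→Lot C ($160), Delgado→Lot F ($136); total welfare W = $542.
Delgado receives Lot F at value $136, so the others get W − 136 = $406.
Without Delgado: best allocation of the remaining 3 bidders over all 4 lots is Varga→Lot F ($162), Farahani→Lot G ($129), Quispe→Lot C ($160), total $451.
VCG payment = (others' best without Delgado) − (others' welfare with Delgado) = 451 − 406 = $45.

Delgado pays $45.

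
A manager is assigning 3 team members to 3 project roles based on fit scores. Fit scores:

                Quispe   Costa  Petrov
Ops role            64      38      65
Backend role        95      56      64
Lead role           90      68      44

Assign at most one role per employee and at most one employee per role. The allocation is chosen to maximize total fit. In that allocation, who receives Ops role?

Optimal: Quispe→Backend role (95 pts), Costa→Lead role (68 pts), Petrov→Ops role (65 pts) — total 95+68+65 = 228 pts.
Next-best assignment: Quispe→Lead role, Costa→Backend role, Petrov→Ops role = 211 pts.

Petrov receives Ops role.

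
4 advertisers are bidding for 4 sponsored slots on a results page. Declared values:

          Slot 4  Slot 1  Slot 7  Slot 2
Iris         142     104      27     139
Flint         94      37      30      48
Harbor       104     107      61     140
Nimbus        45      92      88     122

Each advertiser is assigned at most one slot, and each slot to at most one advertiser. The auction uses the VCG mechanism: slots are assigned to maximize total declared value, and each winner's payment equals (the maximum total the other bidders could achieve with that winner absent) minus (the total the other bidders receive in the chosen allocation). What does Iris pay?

Efficient allocation: Iris→Slot 2 ($139), Flint→Slot 4 ($94), Harbor→Slot 1 ($107), Nimbus→Slot 7 ($88); total welfare W = $428.
Iris receives Slot 2 at value $139, so the others get W − 139 = $289.
Without Iris: best allocation of the remaining 3 bidders over all 4 slots is Flint→Slot 4 ($94), Harbor→Slot 2 ($140), Nimbus→Slot 1 ($92), total $326.
VCG payment = (others' best without Iris) − (others' welfare with Iris) = 326 − 289 = $37.

Iris pays $37.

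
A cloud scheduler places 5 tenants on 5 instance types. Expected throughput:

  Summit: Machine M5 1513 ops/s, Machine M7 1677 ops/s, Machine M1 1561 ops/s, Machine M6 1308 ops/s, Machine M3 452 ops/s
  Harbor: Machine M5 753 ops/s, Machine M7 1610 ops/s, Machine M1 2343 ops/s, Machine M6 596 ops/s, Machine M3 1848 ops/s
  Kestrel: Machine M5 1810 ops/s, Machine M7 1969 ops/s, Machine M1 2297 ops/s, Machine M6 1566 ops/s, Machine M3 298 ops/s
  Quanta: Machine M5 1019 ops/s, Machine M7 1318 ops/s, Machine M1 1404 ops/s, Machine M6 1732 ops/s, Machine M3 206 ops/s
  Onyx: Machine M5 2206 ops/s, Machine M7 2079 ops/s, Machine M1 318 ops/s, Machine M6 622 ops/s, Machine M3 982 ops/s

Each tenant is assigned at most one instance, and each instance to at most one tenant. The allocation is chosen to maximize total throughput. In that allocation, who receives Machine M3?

Harbor receives Machine M3.

Optimal: Summit→Machine M7 (1677 ops/s), Harbor→Machine M3 (1848 ops/s), Kestrel→Machine M1 (2297 ops/s), Quanta→Machine M6 (1732 ops/s), Onyx→Machine M5 (2206 ops/s) — total 1677+1848+2297+1732+2206 = 9760 ops/s.
Max-entry greedy (repeatedly take the single best remaining cell) gives 8702 ops/s, worse by 1058.
Next-best assignment: Summit→Machine M5, Harbor→Machine M3, Kestrel→Machine M1, Quanta→Machine M6, Onyx→Machine M7 = 9469 ops/s.
Harbor's own top instance is Machine M1 (2343 ops/s), but forcing Harbor→Machine M1 and reassigning the rest optimally gives only 8702 ops/s — worse by 1058.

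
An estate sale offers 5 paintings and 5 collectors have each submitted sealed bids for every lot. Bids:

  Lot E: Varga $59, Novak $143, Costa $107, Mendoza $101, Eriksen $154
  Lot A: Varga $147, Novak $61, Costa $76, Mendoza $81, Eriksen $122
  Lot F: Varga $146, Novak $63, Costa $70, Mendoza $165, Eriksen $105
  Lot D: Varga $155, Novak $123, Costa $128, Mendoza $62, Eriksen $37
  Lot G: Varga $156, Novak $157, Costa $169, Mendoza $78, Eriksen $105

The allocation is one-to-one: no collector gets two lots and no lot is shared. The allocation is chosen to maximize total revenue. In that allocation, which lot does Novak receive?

Novak receives Lot D.

Optimal: Varga→Lot A ($147), Novak→Lot D ($123), Costa→Lot G ($169), Mendoza→Lot F ($165), Eriksen→Lot E ($154) — total 147+123+169+165+154 = $758.
Row-greedy (each collector in turn takes its best remaining lot) gives $714, worse by 44.
Checked against all permutations: $758 is optimal.
Novak's own top lot is Lot G ($157), but forcing Novak→Lot G and reassigning the rest optimally gives only $751 — worse by 7.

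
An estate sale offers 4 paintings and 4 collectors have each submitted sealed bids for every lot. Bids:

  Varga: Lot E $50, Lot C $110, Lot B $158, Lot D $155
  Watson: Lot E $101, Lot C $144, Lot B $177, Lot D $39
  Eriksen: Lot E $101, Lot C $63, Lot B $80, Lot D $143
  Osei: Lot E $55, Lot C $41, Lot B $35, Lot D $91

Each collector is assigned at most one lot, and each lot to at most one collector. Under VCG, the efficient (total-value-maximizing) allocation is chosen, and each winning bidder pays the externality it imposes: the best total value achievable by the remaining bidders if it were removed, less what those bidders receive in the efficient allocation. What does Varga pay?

Varga pays $33.

Efficient allocation: Varga→Lot B ($158), Watson→Lot C ($144), Eriksen→Lot D ($143), Osei→Lot E ($55); total welfare W = $500.
Varga receives Lot B at value $158, so the others get W − 158 = $342.
Without Varga: best allocation of the remaining 3 bidders over all 4 lots is Watson→Lot B ($177), Eriksen→Lot D ($143), Osei→Lot E ($55), total $375.
VCG payment = (others' best without Varga) − (others' welfare with Varga) = 375 − 342 = $33.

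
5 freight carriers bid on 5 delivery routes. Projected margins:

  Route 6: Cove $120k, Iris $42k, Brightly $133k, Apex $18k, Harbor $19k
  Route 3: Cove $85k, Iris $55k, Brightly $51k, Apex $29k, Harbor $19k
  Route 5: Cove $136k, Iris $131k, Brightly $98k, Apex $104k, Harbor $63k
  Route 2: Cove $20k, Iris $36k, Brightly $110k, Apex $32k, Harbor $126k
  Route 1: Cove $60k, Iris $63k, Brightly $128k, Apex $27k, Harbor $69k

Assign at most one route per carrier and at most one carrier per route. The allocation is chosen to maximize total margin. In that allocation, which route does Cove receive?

Cove receives Route 6.

Optimal: Cove→Route 6 ($120k), Iris→Route 5 ($131k), Brightly→Route 1 ($128k), Apex→Route 3 ($29k), Harbor→Route 2 ($126k) — total 120+131+128+29+126 = $534k.
Column-greedy (each route in turn goes to its best remaining carrier) gives $502k, worse by 32.
Next-best assignment: Cove→Route 6, Iris→Route 3, Brightly→Route 1, Apex→Route 5, Harbor→Route 2 = $533k.
Cove's own top route is Route 5 ($136k), but forcing Cove→Route 5 and reassigning the rest optimally gives only $487k — worse by 47.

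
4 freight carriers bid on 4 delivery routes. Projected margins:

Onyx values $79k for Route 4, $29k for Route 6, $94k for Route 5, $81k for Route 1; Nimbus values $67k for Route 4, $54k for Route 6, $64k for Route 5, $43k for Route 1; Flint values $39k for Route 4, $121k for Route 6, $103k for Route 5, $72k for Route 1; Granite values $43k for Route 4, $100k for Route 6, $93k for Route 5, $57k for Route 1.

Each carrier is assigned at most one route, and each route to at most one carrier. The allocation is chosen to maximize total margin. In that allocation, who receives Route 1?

This is the linear assignment problem.
Optimal: Onyx→Route 1 ($81k), Nimbus→Route 4 ($67k), Flint→Route 6 ($121k), Granite→Route 5 ($93k) — total 81+67+121+93 = $362k.
Max-entry greedy (repeatedly take the single best remaining cell) gives $339k, worse by 23.
Every other assignment is strictly worse.
Onyx's own top route is Route 5 ($94k), but forcing Onyx→Route 5 and reassigning the rest optimally gives only $339k — worse by 23.

Onyx receives Route 1.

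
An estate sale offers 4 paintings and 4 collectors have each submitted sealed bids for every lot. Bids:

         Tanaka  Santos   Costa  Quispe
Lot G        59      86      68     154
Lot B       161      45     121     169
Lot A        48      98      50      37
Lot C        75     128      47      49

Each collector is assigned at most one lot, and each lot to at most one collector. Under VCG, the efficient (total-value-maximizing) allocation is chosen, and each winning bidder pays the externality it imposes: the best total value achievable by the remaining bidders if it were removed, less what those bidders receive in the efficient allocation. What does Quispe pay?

Quispe pays $18.

Efficient allocation: Tanaka→Lot B ($161), Santos→Lot C ($128), Costa→Lot A ($50), Quispe→Lot G ($154); total welfare W = $493.
Quispe receives Lot G at value $154, so the others get W − 154 = $339.
Without Quispe: best allocation of the remaining 3 bidders over all 4 lots is Tanaka→Lot B ($161), Santos→Lot C ($128), Costa→Lot G ($68), total $357.
VCG payment = (others' best without Quispe) − (others' welfare with Quispe) = 357 − 339 = $18.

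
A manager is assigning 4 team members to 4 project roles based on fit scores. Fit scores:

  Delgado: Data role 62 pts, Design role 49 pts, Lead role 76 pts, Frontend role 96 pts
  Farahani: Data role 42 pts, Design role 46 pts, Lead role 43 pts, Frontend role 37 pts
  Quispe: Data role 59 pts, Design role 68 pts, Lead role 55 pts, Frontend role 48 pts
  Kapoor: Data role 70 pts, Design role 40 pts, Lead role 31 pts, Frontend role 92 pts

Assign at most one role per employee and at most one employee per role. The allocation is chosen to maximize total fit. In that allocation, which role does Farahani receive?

Optimal: Delgado→Lead role (76 pts), Farahani→Data role (42 pts), Quispe→Design role (68 pts), Kapoor→Frontend role (92 pts) — total 76+42+68+92 = 278 pts.
Max-entry greedy (repeatedly take the single best remaining cell) gives 277 pts, worse by 1.
Swapping Farahani↔Delgado (Farahani→Lead role 43 pts, Delgado→Data role 62 pts) loses 13.
Farahani's own top role is Design role (46 pts), but forcing Farahani→Design role and reassigning the rest optimally gives only 273 pts — worse by 5.

Farahani receives Data role.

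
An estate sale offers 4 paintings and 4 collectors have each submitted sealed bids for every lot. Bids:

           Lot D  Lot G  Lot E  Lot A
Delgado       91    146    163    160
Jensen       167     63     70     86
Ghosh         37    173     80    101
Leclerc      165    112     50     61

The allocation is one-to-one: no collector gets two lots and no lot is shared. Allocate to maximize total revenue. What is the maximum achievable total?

Optimal: Delgado→Lot E ($163), Jensen→Lot A ($86), Ghosh→Lot G ($173), Leclerc→Lot D ($165) — total 163+86+173+165 = $587.
Row-greedy (each collector in turn takes its best remaining lot) gives $564, worse by 23.
Next-best assignment: Delgado→Lot A, Jensen→Lot E, Ghosh→Lot G, Leclerc→Lot D = $568.
Every other assignment is strictly worse.

Max total: $587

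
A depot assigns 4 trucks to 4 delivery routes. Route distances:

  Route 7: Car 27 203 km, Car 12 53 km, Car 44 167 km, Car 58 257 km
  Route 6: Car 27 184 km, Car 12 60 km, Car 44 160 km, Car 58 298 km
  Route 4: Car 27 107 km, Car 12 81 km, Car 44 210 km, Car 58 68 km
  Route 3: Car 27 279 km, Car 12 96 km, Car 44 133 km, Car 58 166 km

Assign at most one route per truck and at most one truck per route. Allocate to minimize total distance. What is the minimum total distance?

Minimum total: 438 km

Optimal: Car 27→Route 6 (184 km), Car 12→Route 7 (53 km), Car 44→Route 3 (133 km), Car 58→Route 4 (68 km) — total 184+53+133+68 = 438 km.
Column-greedy (each route in turn goes to its cheapest remaining truck) gives 560 km, worse by 122.
Next-best assignment: Car 27→Route 7, Car 12→Route 6, Car 44→Route 3, Car 58→Route 4 = 464 km.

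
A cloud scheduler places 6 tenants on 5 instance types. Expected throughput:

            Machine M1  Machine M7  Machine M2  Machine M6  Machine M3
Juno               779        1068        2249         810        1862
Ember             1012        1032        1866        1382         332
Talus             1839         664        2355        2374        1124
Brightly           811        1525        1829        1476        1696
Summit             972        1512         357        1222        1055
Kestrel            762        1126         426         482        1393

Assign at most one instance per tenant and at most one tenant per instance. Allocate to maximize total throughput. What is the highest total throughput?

Optimal: Ember→Machine M1 (1012 ops/s), Summit→Machine M7 (1512 ops/s), Juno→Machine M2 (2249 ops/s), Talus→Machine M6 (2374 ops/s), Brightly→Machine M3 (1696 ops/s) — total 1012+1512+2249+2374+1696 = 8843 ops/s.
Row-greedy (each tenant in turn takes its best remaining instance) gives 8678 ops/s, worse by 165.

Maximum total: 8843 ops/s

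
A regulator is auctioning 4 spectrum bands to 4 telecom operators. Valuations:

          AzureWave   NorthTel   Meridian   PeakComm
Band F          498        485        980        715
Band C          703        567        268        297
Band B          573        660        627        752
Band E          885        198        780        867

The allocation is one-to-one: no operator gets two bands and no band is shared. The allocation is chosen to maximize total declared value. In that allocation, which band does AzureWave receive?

AzureWave receives Band C.

Optimal: AzureWave→Band C ($703M), NorthTel→Band B ($660M), Meridian→Band F ($980M), PeakComm→Band E ($867M) — total 703+660+980+867 = $3210M.
Max-entry greedy (repeatedly take the single best remaining cell) gives $3184M, worse by 26.
Next-best assignment: AzureWave→Band E, NorthTel→Band C, Meridian→Band F, PeakComm→Band B = $3184M.
AzureWave's own top band is Band E ($885M), but forcing AzureWave→Band E and reassigning the rest optimally gives only $3184M — worse by 26.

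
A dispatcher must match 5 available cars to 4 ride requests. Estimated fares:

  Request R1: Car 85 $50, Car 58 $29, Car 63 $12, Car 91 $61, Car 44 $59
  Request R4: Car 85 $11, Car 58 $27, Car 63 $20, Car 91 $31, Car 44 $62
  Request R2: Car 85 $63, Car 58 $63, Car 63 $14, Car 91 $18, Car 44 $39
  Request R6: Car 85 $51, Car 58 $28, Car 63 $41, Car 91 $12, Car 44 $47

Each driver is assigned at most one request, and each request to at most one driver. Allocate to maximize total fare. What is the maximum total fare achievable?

Max total: $237

Optimal: Car 91→Request R1 ($61), Car 44→Request R4 ($62), Car 58→Request R2 ($63), Car 85→Request R6 ($51) — total 61+62+63+51 = $237.
Column-greedy (each request in turn goes to its best remaining driver) gives $227, worse by 10.
Swapping Car 44↔Car 58 (Car 44→Request R2 $39, Car 58→Request R4 $27) loses 59.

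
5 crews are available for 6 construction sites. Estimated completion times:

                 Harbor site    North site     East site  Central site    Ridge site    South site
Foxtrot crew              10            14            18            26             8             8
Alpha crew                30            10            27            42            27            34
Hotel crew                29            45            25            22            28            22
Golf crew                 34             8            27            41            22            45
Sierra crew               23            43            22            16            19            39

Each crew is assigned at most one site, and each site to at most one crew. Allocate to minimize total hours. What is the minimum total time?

Optimal: Foxtrot crew→Harbor site (10 hours), Alpha crew→North site (10 hours), Hotel crew→South site (22 hours), Golf crew→Ridge site (22 hours), Sierra crew→Central site (16 hours) — total 10+10+22+22+16 = 80 hours.
Min-entry greedy (repeatedly take the single cheapest remaining cell) gives 81 hours, worse by 1.
Next-best assignment: Foxtrot crew→Ridge site, Alpha crew→East site, Hotel crew→South site, Golf crew→North site, Sierra crew→Central site = 81 hours.
Swapping Foxtrot crew↔Sierra crew (Foxtrot crew→Central site 26 hours, Sierra crew→Harbor site 23 hours) adds 23.

Minimum total: 80 hours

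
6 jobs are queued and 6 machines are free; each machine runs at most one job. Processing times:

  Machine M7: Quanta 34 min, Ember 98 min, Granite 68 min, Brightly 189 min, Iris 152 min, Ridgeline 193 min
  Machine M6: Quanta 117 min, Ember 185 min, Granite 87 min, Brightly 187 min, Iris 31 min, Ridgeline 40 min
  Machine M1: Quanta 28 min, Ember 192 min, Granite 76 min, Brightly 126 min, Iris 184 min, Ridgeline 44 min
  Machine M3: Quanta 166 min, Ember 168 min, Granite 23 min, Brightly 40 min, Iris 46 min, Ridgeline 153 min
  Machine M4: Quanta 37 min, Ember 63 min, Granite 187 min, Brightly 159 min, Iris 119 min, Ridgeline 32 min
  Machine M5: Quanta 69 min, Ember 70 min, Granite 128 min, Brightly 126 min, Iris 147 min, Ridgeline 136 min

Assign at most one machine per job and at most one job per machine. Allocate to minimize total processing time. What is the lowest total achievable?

Minimum total: 269 min

Optimal: Quanta→Machine M1 (28 min), Ember→Machine M5 (70 min), Granite→Machine M7 (68 min), Brightly→Machine M3 (40 min), Iris→Machine M6 (31 min), Ridgeline→Machine M4 (32 min) — total 28+70+68+40+31+32 = 269 min.
Row-greedy (each job in turn takes its cheapest remaining machine) gives 464 min, worse by 195.
Swapping Iris↔Quanta (Iris→Machine M1 184 min, Quanta→Machine M6 117 min) adds 242.
No other one-to-one assignment undercuts 269 min.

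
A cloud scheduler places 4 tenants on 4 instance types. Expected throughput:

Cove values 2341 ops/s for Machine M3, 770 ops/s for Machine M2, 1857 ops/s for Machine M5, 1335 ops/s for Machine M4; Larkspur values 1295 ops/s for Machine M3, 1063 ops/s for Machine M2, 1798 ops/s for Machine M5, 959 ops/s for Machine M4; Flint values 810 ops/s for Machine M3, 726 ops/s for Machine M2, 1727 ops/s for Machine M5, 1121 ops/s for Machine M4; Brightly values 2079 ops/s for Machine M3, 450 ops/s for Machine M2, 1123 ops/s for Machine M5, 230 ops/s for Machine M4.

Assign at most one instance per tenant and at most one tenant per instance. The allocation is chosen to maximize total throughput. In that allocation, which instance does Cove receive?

Cove receives Machine M4.

Treat this as an assignment problem: match each tenant to one instance.
Optimal: Cove→Machine M4 (1335 ops/s), Larkspur→Machine M2 (1063 ops/s), Flint→Machine M5 (1727 ops/s), Brightly→Machine M3 (2079 ops/s) — total 1335+1063+1727+2079 = 6204 ops/s.
Max-entry greedy (repeatedly take the single best remaining cell) gives 5710 ops/s, worse by 494.
Swapping Brightly↔Cove (Brightly→Machine M4 230 ops/s, Cove→Machine M3 2341 ops/s) loses 843.
Checked against all permutations: 6204 ops/s is optimal.
Cove's own top instance is Machine M3 (2341 ops/s), but forcing Cove→Machine M3 and reassigning the rest optimally gives only 5710 ops/s — worse by 494.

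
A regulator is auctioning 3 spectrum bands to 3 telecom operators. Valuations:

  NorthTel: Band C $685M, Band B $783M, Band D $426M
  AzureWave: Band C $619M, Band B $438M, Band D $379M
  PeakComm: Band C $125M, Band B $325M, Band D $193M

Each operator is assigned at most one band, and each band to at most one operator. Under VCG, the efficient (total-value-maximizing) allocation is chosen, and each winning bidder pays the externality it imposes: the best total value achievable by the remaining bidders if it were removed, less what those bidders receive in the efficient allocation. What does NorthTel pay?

Efficient allocation: NorthTel→Band B ($783M), AzureWave→Band C ($619M), PeakComm→Band D ($193M); total welfare W = $1595M.
NorthTel receives Band B at value $783M, so the others get W − 783 = $812M.
Without NorthTel: best allocation of the remaining 2 bidders over all 3 bands is AzureWave→Band C ($619M), PeakComm→Band B ($325M), total $944M.
VCG payment = (others' best without NorthTel) − (others' welfare with NorthTel) = 944 − 812 = $132M.

NorthTel pays $132M.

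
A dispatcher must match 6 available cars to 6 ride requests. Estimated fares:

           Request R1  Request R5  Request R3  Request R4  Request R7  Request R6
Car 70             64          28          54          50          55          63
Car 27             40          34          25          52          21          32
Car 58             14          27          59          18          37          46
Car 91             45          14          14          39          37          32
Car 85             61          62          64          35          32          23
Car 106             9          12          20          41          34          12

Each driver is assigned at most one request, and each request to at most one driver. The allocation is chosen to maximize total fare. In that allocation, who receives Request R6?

Car 70 receives Request R6.

This is a one-to-one assignment (maximum-weight bipartite matching).
Optimal: Car 70→Request R6 ($63), Car 27→Request R4 ($52), Car 58→Request R3 ($59), Car 91→Request R1 ($45), Car 85→Request R5 ($62), Car 106→Request R7 ($34) — total 63+52+59+45+62+34 = $315.
Row-greedy (each driver in turn takes its best remaining request) gives $286, worse by 29.
Car 70's own top request is Request R1 ($64), but forcing Car 70→Request R1 and reassigning the rest optimally gives only $303 — worse by 12.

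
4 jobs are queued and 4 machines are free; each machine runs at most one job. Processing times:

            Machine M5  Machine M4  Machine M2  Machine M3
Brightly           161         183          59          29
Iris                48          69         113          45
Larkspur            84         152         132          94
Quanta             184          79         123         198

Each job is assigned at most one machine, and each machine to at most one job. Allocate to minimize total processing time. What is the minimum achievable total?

This is a one-to-one assignment (minimum-cost bipartite matching).
Optimal: Brightly→Machine M2 (59 min), Iris→Machine M3 (45 min), Larkspur→Machine M5 (84 min), Quanta→Machine M4 (79 min) — total 59+45+84+79 = 267 min.
Min-entry greedy (repeatedly take the single cheapest remaining cell) gives 288 min, worse by 21.
Swapping Brightly↔Quanta (Brightly→Machine M4 183 min, Quanta→Machine M2 123 min) adds 168.

Min total: 267 min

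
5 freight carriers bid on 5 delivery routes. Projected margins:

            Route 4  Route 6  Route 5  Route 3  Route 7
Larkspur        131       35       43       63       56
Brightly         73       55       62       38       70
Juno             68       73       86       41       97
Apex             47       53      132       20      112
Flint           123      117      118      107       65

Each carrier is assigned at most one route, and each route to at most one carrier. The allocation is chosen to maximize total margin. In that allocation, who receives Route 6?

Brightly receives Route 6.

This is the linear assignment problem.
Optimal: Larkspur→Route 4 ($131k), Brightly→Route 6 ($55k), Juno→Route 7 ($97k), Apex→Route 5 ($132k), Flint→Route 3 ($107k) — total 131+55+97+132+107 = $522k.
Swapping Larkspur↔Juno (Larkspur→Route 7 $56k, Juno→Route 4 $68k) loses 104.
Brightly's own top route is Route 4 ($73k), but forcing Brightly→Route 4 and reassigning the rest optimally gives only $482k — worse by 40.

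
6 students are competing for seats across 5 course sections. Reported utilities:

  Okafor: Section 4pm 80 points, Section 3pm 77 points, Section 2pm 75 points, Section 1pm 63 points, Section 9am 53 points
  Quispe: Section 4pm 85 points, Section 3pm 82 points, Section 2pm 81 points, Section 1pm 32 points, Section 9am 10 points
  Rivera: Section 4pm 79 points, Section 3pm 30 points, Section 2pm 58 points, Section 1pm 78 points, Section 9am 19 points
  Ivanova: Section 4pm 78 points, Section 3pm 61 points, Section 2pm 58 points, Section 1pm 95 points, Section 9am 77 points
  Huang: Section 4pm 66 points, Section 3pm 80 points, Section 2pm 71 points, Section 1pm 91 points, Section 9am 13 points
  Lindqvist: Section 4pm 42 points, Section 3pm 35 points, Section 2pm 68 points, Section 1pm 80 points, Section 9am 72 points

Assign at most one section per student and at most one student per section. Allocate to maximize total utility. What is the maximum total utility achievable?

Max total: 408 points

Optimal: Okafor→Section 4pm (80 points), Huang→Section 3pm (80 points), Quispe→Section 2pm (81 points), Ivanova→Section 1pm (95 points), Lindqvist→Section 9am (72 points) — total 80+80+81+95+72 = 408 points.
Max-entry greedy (repeatedly take the single best remaining cell) gives 407 points, worse by 1.
Next-best assignment: Quispe→Section 4pm, Huang→Section 3pm, Okafor→Section 2pm, Ivanova→Section 1pm, Lindqvist→Section 9am = 407 points.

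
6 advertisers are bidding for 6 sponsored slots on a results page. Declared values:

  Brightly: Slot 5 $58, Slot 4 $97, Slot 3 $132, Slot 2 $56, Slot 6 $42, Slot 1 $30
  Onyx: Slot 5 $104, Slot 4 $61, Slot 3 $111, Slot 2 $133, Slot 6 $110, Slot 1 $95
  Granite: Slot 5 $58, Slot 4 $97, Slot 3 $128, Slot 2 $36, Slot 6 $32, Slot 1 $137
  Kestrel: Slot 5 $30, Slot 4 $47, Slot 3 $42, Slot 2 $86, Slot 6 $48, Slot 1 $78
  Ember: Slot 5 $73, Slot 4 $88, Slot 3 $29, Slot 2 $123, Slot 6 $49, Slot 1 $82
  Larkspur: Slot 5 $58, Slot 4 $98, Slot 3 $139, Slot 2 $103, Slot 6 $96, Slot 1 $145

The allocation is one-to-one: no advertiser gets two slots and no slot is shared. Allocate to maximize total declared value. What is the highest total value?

Maximum total: $649

This is a one-to-one assignment (maximum-weight bipartite matching).
Optimal: Brightly→Slot 3 ($132), Onyx→Slot 5 ($104), Granite→Slot 4 ($97), Kestrel→Slot 6 ($48), Ember→Slot 2 ($123), Larkspur→Slot 1 ($145) — total 132+104+97+48+123+145 = $649.
Next-best assignment: Brightly→Slot 4, Onyx→Slot 5, Granite→Slot 1, Kestrel→Slot 6, Ember→Slot 2, Larkspur→Slot 3 = $648.
Swapping Ember↔Brightly (Ember→Slot 3 $29, Brightly→Slot 2 $56) loses 170.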